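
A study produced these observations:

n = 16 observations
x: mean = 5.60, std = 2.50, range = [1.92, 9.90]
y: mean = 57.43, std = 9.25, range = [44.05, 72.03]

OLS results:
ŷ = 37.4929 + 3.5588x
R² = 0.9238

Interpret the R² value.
The model explains 92.38% of the variance in y (R² = 0.9238), leaving 7.62% unexplained; the fit is strong.

The coefficient of determination R² is the fraction of the total variation in y that the fitted line accounts for.

Here R² = 0.9238:
- Explained: 92.38% of the variation in y
- Unexplained (residual): 100% − 92.38% = 7.62%
- Rule of thumb (below 0.3 weak; 0.3 to below 0.7 moderate; 0.7 and above strong) → strong

Note: R² says nothing about causation, and a high R² does not by itself mean the linear form is appropriate — check the residuals.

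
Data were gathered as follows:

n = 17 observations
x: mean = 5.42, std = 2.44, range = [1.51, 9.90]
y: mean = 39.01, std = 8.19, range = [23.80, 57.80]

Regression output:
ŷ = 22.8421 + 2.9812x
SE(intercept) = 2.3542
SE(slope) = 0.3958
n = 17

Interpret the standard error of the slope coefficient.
SE(β̂₁) = 0.3958 is the estimated standard deviation of the slope estimate across repeated samples; relative to β̂₁ = 2.9812 that is 13.3%, a precise estimate.

What SE measures:
- The standard error quantifies the sampling variability of the coefficient estimate
- It is the estimated standard deviation of β̂₁ across hypothetical repeated samples of the same size
- Smaller SE → more precise estimate

Relative precision:
- SE / |β̂₁| = 0.3958 / 2.9812 = 13.3%
- Rule of thumb (under 20%: precise; 20% to under 50%: moderately precise; 50% or more: imprecise) → precise

Link to the t-test: t = β̂₁ / SE(β̂₁) = 2.9812 / 0.3958 = 7.5321, the statistic for H₀: β₁ = 0.

What drives SE(β̂₁): larger n (here n = 17) → smaller SE.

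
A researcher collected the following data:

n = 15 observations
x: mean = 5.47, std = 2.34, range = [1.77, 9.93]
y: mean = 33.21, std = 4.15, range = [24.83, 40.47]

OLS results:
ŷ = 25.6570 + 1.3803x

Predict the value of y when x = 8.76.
ŷ = 37.7484

To predict y for x = 8.76, substitute into the regression equation:

ŷ = 25.6570 + 1.3803 × 8.76
ŷ = 25.6570 + 12.0914
ŷ = 37.7484

This is a point prediction; actual observations scatter around it by roughly the residual standard deviation.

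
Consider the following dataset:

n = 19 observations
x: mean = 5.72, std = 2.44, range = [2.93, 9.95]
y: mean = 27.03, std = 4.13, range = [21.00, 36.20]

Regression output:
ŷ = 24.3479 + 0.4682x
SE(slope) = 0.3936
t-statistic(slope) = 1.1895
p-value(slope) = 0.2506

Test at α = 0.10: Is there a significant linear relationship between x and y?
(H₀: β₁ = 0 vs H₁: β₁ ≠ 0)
p-value = 0.2506 ≥ α = 0.10, so we fail to reject H₀. The relationship is not significant.

Hypothesis test for the slope coefficient:

H₀: β₁ = 0 (no linear relationship)
H₁: β₁ ≠ 0 (linear relationship exists)

Test statistic: t = β̂₁ / SE(β̂₁) = 0.4682 / 0.3936 = 1.1895

With df = 17, the two-sided p-value for |t| = 1.1895 is 0.2506.

Decision rule: reject H₀ if p-value < α.
p-value = 0.2506 ≥ α = 0.10 → fail to reject H₀.

Conclusion: the linear association between x and y is not significant at the 10% level.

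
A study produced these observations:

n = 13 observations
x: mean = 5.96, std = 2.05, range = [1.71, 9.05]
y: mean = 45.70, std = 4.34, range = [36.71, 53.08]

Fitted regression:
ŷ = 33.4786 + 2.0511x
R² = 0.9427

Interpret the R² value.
About 94.27% of the variability in y is accounted for by the regression on x (R² = 0.9427) — a strong linear fit.

R² (coefficient of determination) measures the proportion of variance in y explained by the regression model.

Here R² = 0.9427:
- Explained: 94.27% of the variation in y
- Unexplained (residual): 100% − 94.27% = 5.73%
- Rule of thumb (below 0.3 weak; 0.3 to below 0.7 moderate; 0.7 and above strong) → strong

Note: R² says nothing about causation, and a high R² does not by itself mean the linear form is appropriate — check the residuals.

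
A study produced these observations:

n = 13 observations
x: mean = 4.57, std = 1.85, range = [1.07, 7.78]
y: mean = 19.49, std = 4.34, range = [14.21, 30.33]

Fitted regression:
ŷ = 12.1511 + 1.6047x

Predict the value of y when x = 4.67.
ŷ = 19.6450

To predict y for x = 4.67, substitute into the regression equation:

ŷ = 12.1511 + 1.6047 × 4.67
ŷ = 12.1511 + 7.4939
ŷ = 19.6450

This is a point prediction; actual observations scatter around it by roughly the residual standard deviation.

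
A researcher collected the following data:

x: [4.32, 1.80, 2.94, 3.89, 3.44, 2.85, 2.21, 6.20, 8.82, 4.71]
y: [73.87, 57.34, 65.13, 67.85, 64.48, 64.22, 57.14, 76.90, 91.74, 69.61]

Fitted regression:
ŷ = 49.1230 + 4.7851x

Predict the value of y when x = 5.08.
ŷ = 73.4313

To predict y for x = 5.08, substitute into the regression equation:

ŷ = 49.1230 + 4.7851 × 5.08
ŷ = 49.1230 + 24.3083
ŷ = 73.4313

This is a point prediction; actual observations scatter around it by roughly the residual standard deviation.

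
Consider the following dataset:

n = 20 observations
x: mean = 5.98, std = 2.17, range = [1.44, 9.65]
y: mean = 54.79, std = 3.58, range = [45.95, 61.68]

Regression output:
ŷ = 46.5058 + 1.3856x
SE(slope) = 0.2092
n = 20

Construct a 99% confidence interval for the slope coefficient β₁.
The 99% CI for β₁ is (0.7834, 1.9878)

Confidence interval for the slope:

The 99% CI for β₁ is: β̂₁ ± t*(α/2, n-2) × SE(β̂₁)

Step 1: Find critical t-value
- Confidence level = 0.99
- Degrees of freedom = n - 2 = 20 - 2 = 18
- t*(α/2, 18) = 2.8784

Step 2: Calculate margin of error
Margin = 2.8784 × 0.2092 = 0.6022

Step 3: Construct interval
CI = 1.3856 ± 0.6022
CI = (0.7834, 1.9878)

Interpretation: We are 99% confident that the true slope β₁ lies between 0.7834 and 1.9878.
The interval does not include 0, suggesting a significant linear relationship.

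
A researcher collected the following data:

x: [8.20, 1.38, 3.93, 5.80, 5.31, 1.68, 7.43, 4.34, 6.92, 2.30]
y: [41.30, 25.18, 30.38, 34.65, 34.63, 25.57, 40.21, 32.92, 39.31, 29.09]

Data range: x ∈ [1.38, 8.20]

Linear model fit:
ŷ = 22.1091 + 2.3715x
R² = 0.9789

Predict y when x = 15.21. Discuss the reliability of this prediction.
ŷ = 58.1796 (extrapolation — x = 15.21 lies outside [1.38, 8.20], so reliability is low).

Prediction calculation:
ŷ = 22.1091 + 2.3715 × 15.21
ŷ = 58.1796

Reliability:
- Data range: x ∈ [1.38, 8.20]
- Prediction point: x = 15.21 is 7.01 units above the observed range → this is EXTRAPOLATION, not interpolation

Why that matters here:
- The standard error of prediction grows with (x − x̄)², and x = 15.21 is far from x̄ = 4.73
- Real relationships often flatten, saturate, or turn nonlinear at extremes

The R² = 0.9789 only validates the fit within [1.38, 8.20]; treat ŷ = 58.1796 with caution.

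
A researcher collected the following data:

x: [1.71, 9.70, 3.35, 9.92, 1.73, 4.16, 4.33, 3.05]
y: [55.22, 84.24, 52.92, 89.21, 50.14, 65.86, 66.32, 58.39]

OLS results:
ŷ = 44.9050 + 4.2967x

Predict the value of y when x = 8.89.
ŷ = 83.1027

x = 8.89 lies inside the observed range [1.71, 9.92], so the fitted equation applies directly:

ŷ = 44.9050 + 4.2967 × 8.89
ŷ = 44.9050 + 38.1977
ŷ = 83.1027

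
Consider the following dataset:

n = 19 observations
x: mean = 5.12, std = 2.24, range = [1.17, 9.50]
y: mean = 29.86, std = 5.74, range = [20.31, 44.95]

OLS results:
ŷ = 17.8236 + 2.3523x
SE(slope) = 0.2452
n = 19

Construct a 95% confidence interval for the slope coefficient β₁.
The 95% CI for β₁ is (1.8350, 2.8696)

Confidence interval for the slope:

The 95% CI for β₁ is: β̂₁ ± t*(α/2, n-2) × SE(β̂₁)

Step 1: Find critical t-value
- Confidence level = 0.95
- Degrees of freedom = n - 2 = 19 - 2 = 17
- t*(α/2, 17) = 2.1098

Step 2: Calculate margin of error
Margin = 2.1098 × 0.2452 = 0.5173

Step 3: Construct interval
CI = 2.3523 ± 0.5173
CI = (1.8350, 2.8696)

Interpretation: each one-unit increase in x is associated with a change in mean y of between 1.8350 and 2.8696, with 95% confidence.
The interval does not include 0, suggesting a significant linear relationship.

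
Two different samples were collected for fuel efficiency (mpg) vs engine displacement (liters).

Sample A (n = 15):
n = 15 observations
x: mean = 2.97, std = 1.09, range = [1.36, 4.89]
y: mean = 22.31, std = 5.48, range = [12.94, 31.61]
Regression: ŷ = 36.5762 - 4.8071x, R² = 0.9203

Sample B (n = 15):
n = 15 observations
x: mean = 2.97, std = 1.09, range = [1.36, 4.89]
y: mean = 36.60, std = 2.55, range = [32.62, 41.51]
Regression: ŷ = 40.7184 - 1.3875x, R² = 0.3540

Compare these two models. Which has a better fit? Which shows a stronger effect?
Model A has the better fit (R² = 0.9203 vs 0.3540). Model A shows the stronger effect (|β₁| = 4.8071 vs 1.3875).

Model Comparison:

Goodness of fit (R²):
- Model A: R² = 0.9203 → 92.03% of variance in fuel efficiency explained
- Model B: R² = 0.3540 → 35.40% of variance in fuel efficiency explained
- 0.9203 > 0.3540 → Model A has the better fit

Effect size (slope magnitude):
- Model A: β₁ = -4.8071 → predicted fuel efficiency falls 4.8071 mpg per additional liter of engine displacement
- Model B: β₁ = -1.3875 → predicted fuel efficiency falls 1.3875 mpg per additional liter of engine displacement
- |-4.8071| > |-1.3875| → Model A shows the stronger marginal effect

Notes:
- The two samples could reflect different populations, time periods, or measurement quality.
- A better fit (higher R²) doesn't necessarily mean a more important relationship.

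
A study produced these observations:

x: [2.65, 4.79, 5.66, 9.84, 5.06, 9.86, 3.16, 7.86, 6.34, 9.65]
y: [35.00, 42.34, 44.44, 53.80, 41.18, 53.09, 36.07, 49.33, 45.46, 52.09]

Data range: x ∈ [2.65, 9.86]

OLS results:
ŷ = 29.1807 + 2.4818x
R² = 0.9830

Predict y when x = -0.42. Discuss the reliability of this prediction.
ŷ = 28.1383, but this is extrapolation (below the data range [2.65, 9.86]) and may be unreliable.

Prediction calculation:
ŷ = 29.1807 + 2.4818 × (-0.42)
ŷ = 28.1383

Reliability:
- Data range: x ∈ [2.65, 9.86]
- Prediction point: x = -0.42 is 3.07 units below the observed range → this is EXTRAPOLATION, not interpolation

Why that matters here:
- The linear relationship may not hold outside the observed range
- The standard error of prediction grows with (x − x̄)², and x = -0.42 is far from x̄ = 6.49
- Real relationships often flatten, saturate, or turn nonlinear at extremes

The R² = 0.9830 only validates the fit within [2.65, 9.86]; treat ŷ = 28.1383 with caution.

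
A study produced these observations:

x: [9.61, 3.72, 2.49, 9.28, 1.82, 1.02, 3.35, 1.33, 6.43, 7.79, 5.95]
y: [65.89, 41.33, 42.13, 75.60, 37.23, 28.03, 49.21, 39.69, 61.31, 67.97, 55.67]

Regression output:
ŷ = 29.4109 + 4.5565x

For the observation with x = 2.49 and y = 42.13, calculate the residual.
Residual = 1.3734

The residual is the difference between the actual value and the predicted value:

Residual = y - ŷ

Step 1: Calculate predicted value
ŷ = 29.4109 + 4.5565 × 2.49
ŷ = 40.7566

Step 2: Calculate residual
Residual = 42.13 - 40.7566
Residual = 1.3734

Sign check: y > ŷ, so the point is above the line and the fit underestimates here.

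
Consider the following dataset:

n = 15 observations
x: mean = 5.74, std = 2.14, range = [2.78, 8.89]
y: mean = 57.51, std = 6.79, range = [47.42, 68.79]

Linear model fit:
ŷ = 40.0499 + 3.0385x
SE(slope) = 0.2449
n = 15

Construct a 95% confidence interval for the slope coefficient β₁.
The 95% CI for β₁ is (2.5094, 3.5676)

Confidence interval for the slope:

The 95% CI for β₁ is: β̂₁ ± t*(α/2, n-2) × SE(β̂₁)

Step 1: Find critical t-value
- Confidence level = 0.95
- Degrees of freedom = n - 2 = 15 - 2 = 13
- t*(α/2, 13) = 2.1604

Step 2: Calculate margin of error
Margin = 2.1604 × 0.2449 = 0.5291

Step 3: Construct interval
CI = 3.0385 ± 0.5291
CI = (2.5094, 3.5676)

Interpretation: We are 95% confident that the true slope β₁ lies between 2.5094 and 3.5676.
The interval does not include 0, suggesting a significant linear relationship.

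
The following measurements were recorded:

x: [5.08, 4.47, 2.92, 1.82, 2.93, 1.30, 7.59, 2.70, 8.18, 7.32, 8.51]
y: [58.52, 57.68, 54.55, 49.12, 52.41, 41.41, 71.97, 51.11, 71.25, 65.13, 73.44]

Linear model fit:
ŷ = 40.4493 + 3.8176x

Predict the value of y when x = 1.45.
ŷ = 45.9848

To predict y for x = 1.45, substitute into the regression equation:

ŷ = 40.4493 + 3.8176 × 1.45
ŷ = 40.4493 + 5.5355
ŷ = 45.9848

This is the fitted mean response at that x — an individual observation would come with a wider prediction interval.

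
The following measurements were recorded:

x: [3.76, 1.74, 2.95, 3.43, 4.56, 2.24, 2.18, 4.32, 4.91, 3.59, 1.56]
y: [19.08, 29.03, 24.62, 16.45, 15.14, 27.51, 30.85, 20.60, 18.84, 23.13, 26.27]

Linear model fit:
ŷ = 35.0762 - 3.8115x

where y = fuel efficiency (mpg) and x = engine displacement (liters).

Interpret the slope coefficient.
An increase of one liter in engine displacement is associated with a 3.8115 mpg decrease in predicted fuel efficiency.

The slope coefficient β₁ = -3.8115 represents the marginal effect of engine displacement on fuel efficiency.

Interpretation:
- Engine displacement up by 1 liter → predicted fuel efficiency decreases by 3.8115 mpg
- This is a linear approximation: the same per-unit change is assumed across the whole observed x range

(β₀ = 35.0762 is the fitted value at x = 0 and is not part of the slope interpretation.)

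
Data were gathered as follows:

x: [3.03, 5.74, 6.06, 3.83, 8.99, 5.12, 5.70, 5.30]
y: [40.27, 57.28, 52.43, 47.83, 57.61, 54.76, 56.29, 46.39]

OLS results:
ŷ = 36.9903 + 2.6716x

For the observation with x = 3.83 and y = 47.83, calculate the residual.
Residual = 0.6075

The residual is the difference between the actual value and the predicted value:

Residual = y - ŷ

Step 1: Calculate predicted value
ŷ = 36.9903 + 2.6716 × 3.83
ŷ = 47.2225

Step 2: Calculate residual
Residual = 47.83 - 47.2225
Residual = 0.6075

Interpretation: the model underestimates the actual value by 0.6075 at this point (positive residual → observation lies above the fitted line).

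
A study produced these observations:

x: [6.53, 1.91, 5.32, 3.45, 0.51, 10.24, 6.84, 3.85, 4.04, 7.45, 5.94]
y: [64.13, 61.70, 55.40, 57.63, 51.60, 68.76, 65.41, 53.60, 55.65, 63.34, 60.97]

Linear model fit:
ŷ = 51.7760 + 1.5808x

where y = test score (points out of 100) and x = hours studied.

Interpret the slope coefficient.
For each additional hour of study time, predicted test score increases by approximately 1.5808 points.

The slope coefficient β₁ = 1.5808 represents the marginal effect of study time on test score.

Interpretation:
- Study time up by 1 hour → predicted test score increases by 1.5808 points
- The effect is assumed constant over the observed range of x (linearity)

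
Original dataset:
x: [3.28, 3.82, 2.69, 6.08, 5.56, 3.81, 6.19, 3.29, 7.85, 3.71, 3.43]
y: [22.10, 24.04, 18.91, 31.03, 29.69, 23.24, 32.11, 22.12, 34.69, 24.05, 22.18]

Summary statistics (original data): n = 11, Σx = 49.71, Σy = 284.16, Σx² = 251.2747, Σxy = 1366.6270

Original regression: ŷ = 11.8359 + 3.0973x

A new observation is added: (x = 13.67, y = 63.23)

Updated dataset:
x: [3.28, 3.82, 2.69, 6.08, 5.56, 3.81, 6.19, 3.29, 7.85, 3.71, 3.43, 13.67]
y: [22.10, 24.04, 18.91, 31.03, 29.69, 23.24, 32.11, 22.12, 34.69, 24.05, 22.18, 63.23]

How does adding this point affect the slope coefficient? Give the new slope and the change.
New slope β₁ = 3.8319 versus 3.0973 before: a change of +0.7346 (+23.7%).

The new point has HIGH LEVERAGE: x = 13.67 is far from the original mean x̄ = 49.71/11 ≈ 4.52 (original range [2.69, 7.85]).

Step 1: Update the sums with the new point (n goes from 11 to 12)
Σx  = 49.71 + 13.67 = 63.38
Σy  = 284.16 + 63.23 = 347.39
Σx² = 251.2747 + 13.67² = 251.2747 + 186.8689 = 438.1436
Σxy = 1366.6270 + 13.67×63.23 = 1366.6270 + 864.3541 = 2230.9811

Step 2: Recompute the slope with b₁ = (nΣxy − ΣxΣy) / (nΣx² − (Σx)²)
Numerator   = 12×2230.9811 − 63.38×347.39 = 26771.7732 − 22017.5782 = 4754.1950
Denominator = 12×438.1436 − 63.38² = 5257.7232 − 4017.0244 = 1240.6988
b₁(new) = 4754.1950 / 1240.6988 = 3.8319

(Same formula on the original sums: (11×1366.6270 − 49.71×284.16) / (11×251.2747 − 49.71²) = 907.3034 / 292.9376 = 3.0973, matching the given fit.)

Step 3: Change in slope
Δβ₁ = 3.8319 − 3.0973 = +0.7346
Relative change = +0.7346 / 3.0973 × 100% = +23.7%
→ the slope increases when the point is added.

A high-leverage point only changes the slope if it is off the original line; here y = 63.23 is above the original trend, so the slope increases.
In practice: investigate whether it comes from the same population as the rest of the sample.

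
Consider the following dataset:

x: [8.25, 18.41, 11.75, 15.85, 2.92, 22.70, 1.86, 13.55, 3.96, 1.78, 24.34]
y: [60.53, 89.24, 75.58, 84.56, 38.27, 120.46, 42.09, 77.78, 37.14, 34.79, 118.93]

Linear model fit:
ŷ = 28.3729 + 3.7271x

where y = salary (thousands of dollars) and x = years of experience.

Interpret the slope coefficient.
An increase of one year in experience is associated with a 3.7271 thousand dollars increase in predicted salary.

β₁ = 3.7271 is the change in predicted salary (thousand dollars) per additional year of experience.

Interpretation:
- Experience up by 1 year → predicted salary increases by 3.7271 thousand dollars
- The effect is assumed constant over the observed range of x (linearity)

The intercept β₀ = 28.3729 is the predicted salary when experience = 0; since the smallest observed x is 1.78, this is an extrapolation and mainly anchors the line.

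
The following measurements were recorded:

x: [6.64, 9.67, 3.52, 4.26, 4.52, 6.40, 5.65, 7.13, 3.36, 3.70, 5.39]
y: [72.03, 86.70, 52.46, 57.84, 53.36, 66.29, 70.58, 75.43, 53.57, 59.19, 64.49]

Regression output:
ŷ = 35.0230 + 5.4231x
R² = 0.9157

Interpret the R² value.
R² = 0.9157 means 91.57% of the variation in y is explained by the linear relationship with x. This indicates a strong fit.

R² (coefficient of determination) measures the proportion of variance in y explained by the regression model.

Here R² = 0.9157:
- Explained: 91.57% of the variation in y
- Unexplained (residual): 100% − 91.57% = 8.43%
- Rule of thumb (below 0.3 weak; 0.3 to below 0.7 moderate; 0.7 and above strong) → strong

Calculation: R² = 1 − (SS_res / SS_tot), where SS_res is the sum of squared residuals and SS_tot the total sum of squares.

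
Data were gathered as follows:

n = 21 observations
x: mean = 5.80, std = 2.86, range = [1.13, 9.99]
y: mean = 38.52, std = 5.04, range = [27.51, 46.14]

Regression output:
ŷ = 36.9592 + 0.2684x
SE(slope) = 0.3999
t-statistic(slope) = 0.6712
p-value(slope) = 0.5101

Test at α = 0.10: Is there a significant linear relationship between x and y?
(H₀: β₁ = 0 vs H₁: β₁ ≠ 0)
Fail to reject H₀: p-value = 0.5101 ≥ α = 0.10. The linear relationship is not significant at the 10% level.

Hypothesis test for the slope coefficient:

H₀: β₁ = 0 (no linear relationship)
H₁: β₁ ≠ 0 (linear relationship exists)

Test statistic: t = β̂₁ / SE(β̂₁) = 0.2684 / 0.3999 = 0.6712

With df = 19, the two-sided p-value for |t| = 0.6712 is 0.5101.

Decision rule: reject H₀ if p-value < α.
p-value = 0.5101 ≥ α = 0.10 → fail to reject H₀.

Conclusion: the linear association between x and y is not significant at the 10% level.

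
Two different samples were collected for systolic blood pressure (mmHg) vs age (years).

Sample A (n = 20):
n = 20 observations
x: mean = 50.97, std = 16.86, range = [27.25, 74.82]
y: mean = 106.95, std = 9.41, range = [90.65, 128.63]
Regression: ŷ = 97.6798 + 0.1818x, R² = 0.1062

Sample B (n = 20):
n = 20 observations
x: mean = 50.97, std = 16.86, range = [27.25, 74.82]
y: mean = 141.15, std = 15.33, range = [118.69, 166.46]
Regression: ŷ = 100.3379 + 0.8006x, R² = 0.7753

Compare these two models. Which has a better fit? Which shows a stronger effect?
Model B has the better fit (R² = 0.7753 vs 0.1062). Model B shows the stronger effect (|β₁| = 0.8006 vs 0.1818).

Model Comparison:

Fit — compare R²:
- Model A: R² = 0.1062 → 10.62% of variance in blood pressure explained
- Model B: R² = 0.7753 → 77.53% of variance in blood pressure explained
- 0.7753 > 0.1062 → Model B has the better fit

Effect size (slope magnitude):
- Model A: β₁ = 0.1818 → predicted blood pressure rises 0.1818 mmHg per additional year of age
- Model B: β₁ = 0.8006 → predicted blood pressure rises 0.8006 mmHg per additional year of age
- |0.1818| < |0.8006| → Model B shows the stronger marginal effect

Note: R² measures how tightly points cluster around the line; β₁ measures how steep the line is — they answer different questions.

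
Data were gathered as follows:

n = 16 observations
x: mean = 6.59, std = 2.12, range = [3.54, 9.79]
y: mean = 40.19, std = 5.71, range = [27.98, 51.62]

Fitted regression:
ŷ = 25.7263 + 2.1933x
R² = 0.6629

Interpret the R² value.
About 66.29% of the variability in y is accounted for by the regression on x (R² = 0.6629) — a moderate linear fit.

R² = 1 − SS_res/SS_tot compares the residual scatter to the total scatter of y about its mean.

Here R² = 0.6629:
- Explained: 66.29% of the variation in y
- Unexplained (residual): 100% − 66.29% = 33.71%
- Rule of thumb (below 0.3 weak; 0.3 to below 0.7 moderate; 0.7 and above strong) → moderate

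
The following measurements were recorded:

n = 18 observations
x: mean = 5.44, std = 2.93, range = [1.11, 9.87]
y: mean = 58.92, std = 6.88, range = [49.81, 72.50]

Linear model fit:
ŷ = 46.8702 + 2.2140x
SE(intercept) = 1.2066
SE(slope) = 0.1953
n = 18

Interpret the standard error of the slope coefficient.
SE(slope) = 0.1953 measures the uncertainty in the estimated slope. The coefficient is estimated precisely (SE/|β̂₁| = 8.8%).

What SE measures:
- The standard error quantifies the sampling variability of the coefficient estimate
- It is the estimated standard deviation of β̂₁ across hypothetical repeated samples of the same size
- Smaller SE → more precise estimate

Relative precision:
- SE / |β̂₁| = 0.1953 / 2.2140 = 8.8%
- Rule of thumb (under 20%: precise; 20% to under 50%: moderately precise; 50% or more: imprecise) → precise

Rough 95% range (±2 SE): 2.2140 ± 0.3906 → (1.8234, 2.6046).

What drives SE(β̂₁): wider spread of x values → smaller SE.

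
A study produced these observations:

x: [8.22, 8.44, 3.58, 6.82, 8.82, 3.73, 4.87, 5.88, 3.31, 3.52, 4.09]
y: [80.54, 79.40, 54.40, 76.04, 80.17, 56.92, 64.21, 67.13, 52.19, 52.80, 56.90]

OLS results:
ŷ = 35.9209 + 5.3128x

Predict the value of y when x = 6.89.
ŷ = 72.5261

Plug x = 6.89 into the fitted line:

ŷ = 35.9209 + 5.3128 × 6.89
ŷ = 35.9209 + 36.6052
ŷ = 72.5261

This is the fitted mean response at that x — an individual observation would come with a wider prediction interval.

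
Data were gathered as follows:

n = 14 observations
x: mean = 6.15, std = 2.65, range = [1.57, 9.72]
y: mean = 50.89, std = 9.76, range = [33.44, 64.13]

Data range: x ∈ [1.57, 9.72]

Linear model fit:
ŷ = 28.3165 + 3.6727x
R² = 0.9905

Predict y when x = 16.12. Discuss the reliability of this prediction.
The equation gives ŷ = 87.5204; however x = 16.12 is 6.40 units above the observed range, so this extrapolated value should not be trusted.

Prediction calculation:
ŷ = 28.3165 + 3.6727 × 16.12
ŷ = 87.5204

Reliability:
- Data range: x ∈ [1.57, 9.72]
- Prediction point: x = 16.12 is 6.40 units above the observed range → this is EXTRAPOLATION, not interpolation

Why that matters here:
- There are no observations near this x to validate the fitted line there
- The linear relationship may not hold outside the observed range
- Real relationships often flatten, saturate, or turn nonlinear at extremes

The R² = 0.9905 only validates the fit within [1.57, 9.72]; treat ŷ = 87.5204 with caution.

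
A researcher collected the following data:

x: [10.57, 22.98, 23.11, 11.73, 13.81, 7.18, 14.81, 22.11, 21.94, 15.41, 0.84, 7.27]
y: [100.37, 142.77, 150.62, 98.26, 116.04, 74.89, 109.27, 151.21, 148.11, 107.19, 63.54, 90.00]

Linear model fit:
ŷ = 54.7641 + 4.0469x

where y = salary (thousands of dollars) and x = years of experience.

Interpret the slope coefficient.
On average, salary is about 4.0469 thousand dollars higher for every extra year of experience.

The slope β₁ = 4.0469 gives the rate at which the fitted salary changes with experience.

Interpretation:
- Experience up by 1 year → predicted salary increases by 4.0469 thousand dollars
- This is a linear approximation: the same per-unit change is assumed across the whole observed x range
- The sign (+) gives the direction; the magnitude 4.0469 gives the size of the effect per year

The intercept β₀ = 54.7641 is the predicted salary when experience = 0; since the smallest observed x is 0.84, this is an extrapolation and mainly anchors the line.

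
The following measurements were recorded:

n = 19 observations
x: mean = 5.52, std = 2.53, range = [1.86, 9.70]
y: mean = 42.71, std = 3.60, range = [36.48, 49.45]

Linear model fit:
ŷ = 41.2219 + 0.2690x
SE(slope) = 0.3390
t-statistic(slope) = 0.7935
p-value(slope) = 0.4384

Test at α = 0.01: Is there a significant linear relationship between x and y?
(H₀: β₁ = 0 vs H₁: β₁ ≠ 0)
Fail to reject H₀: p-value = 0.4384 ≥ α = 0.01. The linear relationship is not significant at the 1% level.

Hypothesis test for the slope coefficient:

H₀: β₁ = 0 (no linear relationship)
H₁: β₁ ≠ 0 (linear relationship exists)

Test statistic: t = β̂₁ / SE(β̂₁) = 0.2690 / 0.3390 = 0.7935

The p-value (0.4384) is the probability, under H₀, of a t-statistic at least as extreme as |t| = 0.7935 (two-sided, df = n − 2 = 17).

Decision rule: reject H₀ if p-value < α.
p-value = 0.4384 ≥ α = 0.01 → fail to reject H₀.

Conclusion: the linear association between x and y is not significant at the 1% level.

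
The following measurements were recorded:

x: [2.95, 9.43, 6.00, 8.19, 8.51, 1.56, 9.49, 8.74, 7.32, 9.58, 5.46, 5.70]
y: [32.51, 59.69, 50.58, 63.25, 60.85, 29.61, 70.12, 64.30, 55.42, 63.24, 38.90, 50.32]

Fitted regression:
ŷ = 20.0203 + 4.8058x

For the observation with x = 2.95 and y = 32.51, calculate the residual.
Residual = -1.6874

The residual is the difference between the actual value and the predicted value:

Residual = y - ŷ

Step 1: Calculate predicted value
ŷ = 20.0203 + 4.8058 × 2.95
ŷ = 34.1974

Step 2: Calculate residual
Residual = 32.51 - 34.1974
Residual = -1.6874

The residual is negative, so the observed y = 32.51 sits below the regression line (the line overestimates it by 1.6874).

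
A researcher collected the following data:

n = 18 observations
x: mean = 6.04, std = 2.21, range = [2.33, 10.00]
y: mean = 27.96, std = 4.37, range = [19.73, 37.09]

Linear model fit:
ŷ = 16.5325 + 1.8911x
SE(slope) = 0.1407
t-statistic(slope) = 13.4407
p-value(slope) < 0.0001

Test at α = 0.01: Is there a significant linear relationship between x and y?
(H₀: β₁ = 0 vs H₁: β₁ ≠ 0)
p-value < 0.0001 < α = 0.01, so we reject H₀. The relationship is significant.

Hypothesis test for the slope coefficient:

H₀: β₁ = 0 (no linear relationship)
H₁: β₁ ≠ 0 (linear relationship exists)

Test statistic: t = β̂₁ / SE(β̂₁) = 1.8911 / 0.1407 = 13.4407

The p-value (<0.0001) is the probability, under H₀, of a t-statistic at least as extreme as |t| = 13.4407 (two-sided, df = n − 2 = 16).

Decision rule: reject H₀ if p-value < α.
p-value < 0.0001 < α = 0.01 → reject H₀.

At α = 0.01 the data do provide convincing evidence of a nonzero slope.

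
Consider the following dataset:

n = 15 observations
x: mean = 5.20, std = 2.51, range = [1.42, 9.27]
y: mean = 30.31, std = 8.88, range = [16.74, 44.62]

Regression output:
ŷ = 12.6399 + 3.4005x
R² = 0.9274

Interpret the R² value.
The model explains 92.74% of the variance in y (R² = 0.9274), leaving 7.26% unexplained; the fit is strong.

R² = 1 − SS_res/SS_tot compares the residual scatter to the total scatter of y about its mean.

Here R² = 0.9274:
- Explained: 92.74% of the variation in y
- Unexplained (residual): 100% − 92.74% = 7.26%
- Rule of thumb (below 0.3 weak; 0.3 to below 0.7 moderate; 0.7 and above strong) → strong

Note: R² never decreases when predictors are added, so it should not be used alone to compare models of different size.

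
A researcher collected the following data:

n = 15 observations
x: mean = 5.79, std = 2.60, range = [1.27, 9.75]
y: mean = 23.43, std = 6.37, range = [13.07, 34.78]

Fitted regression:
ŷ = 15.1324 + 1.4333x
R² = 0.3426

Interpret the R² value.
R² = 0.3426 means 34.26% of the variation in y is explained by the linear relationship with x. This indicates a moderate fit.

R² = 1 − SS_res/SS_tot compares the residual scatter to the total scatter of y about its mean.

Here R² = 0.3426:
- Explained: 34.26% of the variation in y
- Unexplained (residual): 100% − 34.26% = 65.74%
- Rule of thumb (below 0.3 weak; 0.3 to below 0.7 moderate; 0.7 and above strong) → moderate

Equivalently, for simple linear regression R² = r², so |r| = √0.3426 ≈ 0.5853.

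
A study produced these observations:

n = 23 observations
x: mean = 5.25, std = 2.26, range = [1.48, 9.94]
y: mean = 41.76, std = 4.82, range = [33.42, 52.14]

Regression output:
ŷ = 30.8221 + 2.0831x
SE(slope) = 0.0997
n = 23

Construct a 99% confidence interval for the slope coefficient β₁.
The 99% CI for β₁ is (1.8008, 2.3654)

Confidence interval for the slope:

The 99% CI for β₁ is: β̂₁ ± t*(α/2, n-2) × SE(β̂₁)

Step 1: Find critical t-value
- Confidence level = 0.99
- Degrees of freedom = n - 2 = 23 - 2 = 21
- t*(α/2, 21) = 2.8314

Step 2: Calculate margin of error
Margin = 2.8314 × 0.0997 = 0.2823

Step 3: Construct interval
CI = 2.0831 ± 0.2823
CI = (1.8008, 2.3654)

Interpretation: intervals built this way capture the true β₁ in 99% of repeated samples; here the plausible range for the per-unit effect of x on y is 1.8008 to 2.3654.
Both endpoints are positive, so the data support a genuinely positive slope at this confidence level.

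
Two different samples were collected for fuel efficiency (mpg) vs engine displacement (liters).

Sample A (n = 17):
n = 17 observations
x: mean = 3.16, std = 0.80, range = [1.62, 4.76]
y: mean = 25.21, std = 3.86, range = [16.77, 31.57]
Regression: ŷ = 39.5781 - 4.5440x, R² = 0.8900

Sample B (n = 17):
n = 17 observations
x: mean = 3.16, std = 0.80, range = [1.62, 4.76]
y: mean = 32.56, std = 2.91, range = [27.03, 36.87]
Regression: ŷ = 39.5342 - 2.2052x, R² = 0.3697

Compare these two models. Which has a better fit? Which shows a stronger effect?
Model A has the better fit (R² = 0.8900 vs 0.3697). Model A shows the stronger effect (|β₁| = 4.5440 vs 2.2052).

Model Comparison:

Fit — compare R²:
- Model A: R² = 0.8900 → 89.00% of variance in fuel efficiency explained
- Model B: R² = 0.3697 → 36.97% of variance in fuel efficiency explained
- 0.8900 > 0.3697 → Model A has the better fit

Strength of effect — compare |β₁|:
- Model A: β₁ = -4.5440 → predicted fuel efficiency falls 4.5440 mpg per additional liter of engine displacement
- Model B: β₁ = -2.2052 → predicted fuel efficiency falls 2.2052 mpg per additional liter of engine displacement
- |-4.5440| > |-2.2052| → Model A shows the stronger marginal effect

Notes:
- The two samples could reflect different populations, time periods, or measurement quality.
- A better fit (higher R²) doesn't necessarily mean a more important relationship.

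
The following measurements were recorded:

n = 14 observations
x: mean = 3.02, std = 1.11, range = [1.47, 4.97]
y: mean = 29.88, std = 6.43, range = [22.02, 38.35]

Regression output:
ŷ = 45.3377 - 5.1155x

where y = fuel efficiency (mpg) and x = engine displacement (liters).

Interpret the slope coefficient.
On average, fuel efficiency is about 5.1155 mpg lower for every extra liter of engine displacement.

The slope coefficient β₁ = -5.1155 represents the marginal effect of engine displacement on fuel efficiency.

Interpretation:
- Engine displacement up by 1 liter → predicted fuel efficiency decreases by 5.1155 mpg
- The effect is assumed constant over the observed range of x (linearity)
- The sign (−) gives the direction; the magnitude 5.1155 gives the size of the effect per liter

The intercept β₀ = 45.3377 is the predicted fuel efficiency when engine displacement = 0; since the smallest observed x is 1.47, this is an extrapolation and mainly anchors the line.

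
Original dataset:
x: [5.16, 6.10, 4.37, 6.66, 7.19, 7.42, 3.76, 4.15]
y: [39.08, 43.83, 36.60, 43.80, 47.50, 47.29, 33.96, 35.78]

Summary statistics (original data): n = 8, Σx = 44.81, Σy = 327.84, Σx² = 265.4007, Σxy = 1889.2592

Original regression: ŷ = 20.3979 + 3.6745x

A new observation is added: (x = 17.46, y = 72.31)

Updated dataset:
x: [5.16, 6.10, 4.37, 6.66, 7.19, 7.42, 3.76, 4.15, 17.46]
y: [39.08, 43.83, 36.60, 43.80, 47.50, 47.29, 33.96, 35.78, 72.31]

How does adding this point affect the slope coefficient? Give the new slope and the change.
Adding the point moves β₁ from 3.6745 to 2.7487, i.e. it decreases by 0.9258 (-25.2%).

x = 17.46 lies well outside the original x-range [3.76, 7.42] (x̄ ≈ 5.60), so this observation has high leverage and can move the slope substantially.

Step 1: Update the sums with the new point (n goes from 8 to 9)
Σx  = 44.81 + 17.46 = 62.27
Σy  = 327.84 + 72.31 = 400.15
Σx² = 265.4007 + 17.46² = 265.4007 + 304.8516 = 570.2523
Σxy = 1889.2592 + 17.46×72.31 = 1889.2592 + 1262.5326 = 3151.7918

Step 2: Recompute the slope with b₁ = (nΣxy − ΣxΣy) / (nΣx² − (Σx)²)
Numerator   = 9×3151.7918 − 62.27×400.15 = 28366.1262 − 24917.3405 = 3448.7857
Denominator = 9×570.2523 − 62.27² = 5132.2707 − 3877.5529 = 1254.7178
b₁(new) = 3448.7857 / 1254.7178 = 2.7487

(Same formula on the original sums: (8×1889.2592 − 44.81×327.84) / (8×265.4007 − 44.81²) = 423.5632 / 115.2695 = 3.6745, matching the given fit.)

Step 3: Change in slope
Δβ₁ = 2.7487 − 3.6745 = -0.9258
Relative change = -0.9258 / 3.6745 × 100% = -25.2%
→ the slope decreases when the point is added.

Because the point sits below the extension of the original line at a high-leverage x, it tilts the fit down.
In practice: check such a point for data-entry or measurement error; examine leverage (hᵢ) and Cook's distance rather than deleting it automatically.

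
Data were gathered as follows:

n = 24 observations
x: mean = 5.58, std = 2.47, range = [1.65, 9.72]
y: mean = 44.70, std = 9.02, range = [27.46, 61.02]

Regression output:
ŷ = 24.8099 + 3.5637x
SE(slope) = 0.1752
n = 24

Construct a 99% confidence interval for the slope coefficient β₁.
The 99% CI for β₁ is (3.0698, 4.0576)

Confidence interval for the slope:

The 99% CI for β₁ is: β̂₁ ± t*(α/2, n-2) × SE(β̂₁)

Step 1: Find critical t-value
- Confidence level = 0.99
- Degrees of freedom = n - 2 = 24 - 2 = 22
- t*(α/2, 22) = 2.8188

Step 2: Calculate margin of error
Margin = 2.8188 × 0.1752 = 0.4939

Step 3: Construct interval
CI = 3.5637 ± 0.4939
CI = (3.0698, 4.0576)

Interpretation: intervals built this way capture the true β₁ in 99% of repeated samples; here the plausible range for the per-unit effect of x on y is 3.0698 to 4.0576.
Both endpoints are positive, so the data support a genuinely positive slope at this confidence level.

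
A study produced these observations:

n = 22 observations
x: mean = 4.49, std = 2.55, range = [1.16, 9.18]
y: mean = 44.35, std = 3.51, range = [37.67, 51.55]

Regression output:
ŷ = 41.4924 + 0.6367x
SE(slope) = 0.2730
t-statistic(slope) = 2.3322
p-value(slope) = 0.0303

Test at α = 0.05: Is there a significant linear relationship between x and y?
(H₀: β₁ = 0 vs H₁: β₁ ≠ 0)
Since p-value = 0.0303 < α = 0.05, reject H₀ — the slope is significantly different from 0.

Hypothesis test for the slope coefficient:

H₀: β₁ = 0 (no linear relationship)
H₁: β₁ ≠ 0 (linear relationship exists)

Test statistic: t = β̂₁ / SE(β̂₁) = 0.6367 / 0.2730 = 2.3322

p = 0.0303: how often a slope estimate this far from 0 (in SE units) would arise by chance if β₁ were truly 0.

Decision rule: reject H₀ if p-value < α.
p-value = 0.0303 < α = 0.05 → reject H₀.

Conclusion: the linear association between x and y is significant at the 5% level.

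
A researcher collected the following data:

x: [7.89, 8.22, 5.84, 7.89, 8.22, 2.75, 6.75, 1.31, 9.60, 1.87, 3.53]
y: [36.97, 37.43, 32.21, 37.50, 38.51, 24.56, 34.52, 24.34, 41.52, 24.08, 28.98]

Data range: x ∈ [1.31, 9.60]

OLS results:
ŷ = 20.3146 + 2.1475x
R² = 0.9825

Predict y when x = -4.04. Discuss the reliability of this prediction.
The equation gives ŷ = 11.6387; however x = -4.04 is 5.35 units below the observed range, so this extrapolated value should not be trusted.

Prediction calculation:
ŷ = 20.3146 + 2.1475 × (-4.04)
ŷ = 11.6387

Reliability:
- Data range: x ∈ [1.31, 9.60]
- Prediction point: x = -4.04 is 5.35 units below the observed range → this is EXTRAPOLATION, not interpolation

Why that matters here:
- R² describes fit only over the sampled x values; it says nothing about behaviour beyond them
- The linear relationship may not hold outside the observed range

Report the number if required, but flag clearly that it is an extrapolation.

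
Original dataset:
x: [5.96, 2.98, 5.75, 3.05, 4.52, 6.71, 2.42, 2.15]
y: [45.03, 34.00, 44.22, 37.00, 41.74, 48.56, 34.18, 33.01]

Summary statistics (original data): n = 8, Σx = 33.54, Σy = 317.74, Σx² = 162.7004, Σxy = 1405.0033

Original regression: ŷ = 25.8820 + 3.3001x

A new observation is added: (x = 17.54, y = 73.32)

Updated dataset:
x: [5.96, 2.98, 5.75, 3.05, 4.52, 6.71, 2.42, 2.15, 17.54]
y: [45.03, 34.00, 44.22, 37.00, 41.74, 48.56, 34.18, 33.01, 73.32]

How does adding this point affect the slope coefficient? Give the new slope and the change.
Adding the point moves β₁ from 3.3001 to 2.6133, i.e. it decreases by 0.6868 (-20.8%).

x = 17.54 lies well outside the original x-range [2.15, 6.71] (x̄ ≈ 4.19), so this observation has high leverage and can move the slope substantially.

Step 1: Update the sums with the new point (n goes from 8 to 9)
Σx  = 33.54 + 17.54 = 51.08
Σy  = 317.74 + 73.32 = 391.06
Σx² = 162.7004 + 17.54² = 162.7004 + 307.6516 = 470.3520
Σxy = 1405.0033 + 17.54×73.32 = 1405.0033 + 1286.0328 = 2691.0361

Step 2: Recompute the slope with b₁ = (nΣxy − ΣxΣy) / (nΣx² − (Σx)²)
Numerator   = 9×2691.0361 − 51.08×391.06 = 24219.3249 − 19975.3448 = 4243.9801
Denominator = 9×470.3520 − 51.08² = 4233.1680 − 2609.1664 = 1624.0016
b₁(new) = 4243.9801 / 1624.0016 = 2.6133

(Same formula on the original sums: (8×1405.0033 − 33.54×317.74) / (8×162.7004 − 33.54²) = 583.0268 / 176.6716 = 3.3001, matching the given fit.)

Step 3: Change in slope
Δβ₁ = 2.6133 − 3.3001 = -0.6868
Relative change = -0.6868 / 3.3001 × 100% = -20.8%
→ the slope decreases when the point is added.

A high-leverage point only changes the slope if it is off the original line; here y = 73.32 is below the original trend, so the slope decreases.
In practice: check such a point for data-entry or measurement error; investigate whether it comes from the same population as the rest of the sample.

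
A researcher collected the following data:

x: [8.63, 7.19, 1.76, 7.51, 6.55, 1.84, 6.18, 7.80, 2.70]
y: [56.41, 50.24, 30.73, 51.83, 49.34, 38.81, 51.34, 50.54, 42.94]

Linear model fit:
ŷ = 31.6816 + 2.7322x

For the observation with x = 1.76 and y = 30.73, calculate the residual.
Residual = -5.7603

The residual is the difference between the actual value and the predicted value:

Residual = y - ŷ

Step 1: Calculate predicted value
ŷ = 31.6816 + 2.7322 × 1.76
ŷ = 36.4903

Step 2: Calculate residual
Residual = 30.73 - 36.4903
Residual = -5.7603

The residual is negative, so the observed y = 30.73 sits below the regression line (the line overestimates it by 5.7603).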